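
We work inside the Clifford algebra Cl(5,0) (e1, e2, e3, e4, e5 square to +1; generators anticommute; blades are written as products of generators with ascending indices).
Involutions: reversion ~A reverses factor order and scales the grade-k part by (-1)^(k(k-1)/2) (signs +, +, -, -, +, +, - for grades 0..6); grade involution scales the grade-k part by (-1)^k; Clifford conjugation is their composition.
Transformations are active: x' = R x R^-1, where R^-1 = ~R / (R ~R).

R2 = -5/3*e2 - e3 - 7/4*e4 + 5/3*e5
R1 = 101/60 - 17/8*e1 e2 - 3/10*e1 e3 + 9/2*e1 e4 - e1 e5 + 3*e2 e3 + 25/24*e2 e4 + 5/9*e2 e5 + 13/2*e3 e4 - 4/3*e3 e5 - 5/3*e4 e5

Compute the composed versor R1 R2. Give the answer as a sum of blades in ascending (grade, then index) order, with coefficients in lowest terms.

Distribute over the terms of R2 (each basis-blade product reordered to ascending indices, repeated generators contracted through their squares):
R1 (-5/3*e2) = 85/24*e1 - 101/36*e2 + 5*e3 + 125/72*e4 + 25/27*e5 - 1/2*e1 e2 e3 + 15/2*e1 e2 e4 - 5/3*e1 e2 e5 - 65/6*e2 e3 e4 + 20/9*e2 e3 e5 + 25/9*e2 e4 e5
R1 (-e3) = 3/10*e1 - 3*e2 - 101/60*e3 + 13/2*e4 - 4/3*e5 + 17/8*e1 e2 e3 + 9/2*e1 e3 e4 - e1 e3 e5 + 25/24*e2 e3 e4 + 5/9*e2 e3 e5 + 5/3*e3 e4 e5
R1 (-7/4*e4) = -63/8*e1 - 175/96*e2 - 91/8*e3 - 707/240*e4 - 35/12*e5 + 119/32*e1 e2 e4 + 21/40*e1 e3 e4 - 7/4*e1 e4 e5 - 21/4*e2 e3 e4 + 35/36*e2 e4 e5 - 7/3*e3 e4 e5
R1 (5/3*e5) = -5/3*e1 + 25/27*e2 - 20/9*e3 - 25/9*e4 + 101/36*e5 - 85/24*e1 e2 e5 - 1/2*e1 e3 e5 + 15/2*e1 e4 e5 + 5*e2 e3 e5 + 125/72*e2 e4 e5 + 65/6*e3 e4 e5
Summing the partial products and collecting blades:
Answer: -57/10*e1 - 5791/864*e2 - 3701/360*e3 + 201/80*e4 - 14/27*e5 + 13/8*e1 e2 e3 + 359/32*e1 e2 e4 - 125/24*e1 e2 e5 + 201/40*e1 e3 e4 - 3/2*e1 e3 e5 + 23/4*e1 e4 e5 - 361/24*e2 e3 e4 + 70/9*e2 e3 e5 + 395/72*e2 e4 e5 + 61/6*e3 e4 e5


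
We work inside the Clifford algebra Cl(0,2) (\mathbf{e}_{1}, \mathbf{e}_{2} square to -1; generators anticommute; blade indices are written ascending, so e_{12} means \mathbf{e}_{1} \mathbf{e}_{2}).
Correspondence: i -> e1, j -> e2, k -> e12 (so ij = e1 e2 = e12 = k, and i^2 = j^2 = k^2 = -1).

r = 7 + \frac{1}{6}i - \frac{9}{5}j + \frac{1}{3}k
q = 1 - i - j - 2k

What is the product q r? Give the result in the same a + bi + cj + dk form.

In blades: q = 1 - e_{1} - e_{2} - 2 e_{12}, r = 7 + \frac{1}{6} e_{1} - \frac{9}{5} e_{2} + \frac{1}{3} e_{12}.
Distribute q over r term by term (generator squares from the signature, products reordered to ascending indices): (1)*r = 7 + \frac{1}{6} e_{1} - \frac{9}{5} e_{2} + \frac{1}{3} e_{12}; (-e_{1})*r = \frac{1}{6} - 7 e_{1} + \frac{1}{3} e_{2} + \frac{9}{5} e_{12}; (-e_{2})*r = -\frac{9}{5} - \frac{1}{3} e_{1} - 7 e_{2} + \frac{1}{6} e_{12}; (-2 e_{12})*r = \frac{2}{3} - \frac{18}{5} e_{1} - \frac{1}{3} e_{2} - 14 e_{12}.
Sum: \frac{181}{30} - \frac{323}{30} e_{1} - \frac{44}{5} e_{2} - \frac{117}{10} e_{12}; translating back through the correspondence:
Answer: \frac{181}{30} - \frac{323}{30}i - \frac{44}{5}j - \frac{117}{10}k


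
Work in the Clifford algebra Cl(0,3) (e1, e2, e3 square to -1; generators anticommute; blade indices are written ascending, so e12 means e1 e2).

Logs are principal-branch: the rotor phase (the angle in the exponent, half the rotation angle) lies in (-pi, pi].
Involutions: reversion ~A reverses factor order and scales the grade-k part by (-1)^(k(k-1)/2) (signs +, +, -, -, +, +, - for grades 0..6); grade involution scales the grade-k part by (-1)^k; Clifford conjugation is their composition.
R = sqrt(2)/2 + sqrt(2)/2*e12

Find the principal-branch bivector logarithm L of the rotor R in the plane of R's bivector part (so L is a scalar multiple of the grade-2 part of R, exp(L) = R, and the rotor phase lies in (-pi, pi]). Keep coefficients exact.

The scalar part of R is sqrt(2)/2, which pins the rotor phase on the principal branch; dividing the bivector part by the sine of that phase recovers the unit plane, and L is the phase times that plane.
Concretely: cos(phase) = sqrt(2)/2 gives phase = ±pi/4, and since phase/sin(phase) is even the sign is immaterial: L = (phase/sin(phase)) * <R>_2 = (sqrt(2)*pi/4) * <R>_2.
Answer: pi/4*e12


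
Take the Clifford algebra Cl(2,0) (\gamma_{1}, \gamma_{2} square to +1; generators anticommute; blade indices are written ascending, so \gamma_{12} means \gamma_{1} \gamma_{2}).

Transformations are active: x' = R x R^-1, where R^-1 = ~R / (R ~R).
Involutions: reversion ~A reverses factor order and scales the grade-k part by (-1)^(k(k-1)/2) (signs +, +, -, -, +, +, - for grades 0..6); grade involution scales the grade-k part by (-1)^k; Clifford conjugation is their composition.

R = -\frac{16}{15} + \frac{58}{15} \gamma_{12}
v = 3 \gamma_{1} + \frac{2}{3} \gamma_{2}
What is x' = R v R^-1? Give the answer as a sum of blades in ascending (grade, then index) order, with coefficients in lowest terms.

~R = -\frac{16}{15} - \frac{58}{15} \gamma_{12}, and R ~R = \frac{724}{45}, so R^-1 = ~R / (\frac{724}{45}).
R v = -\frac{28}{45} \gamma_{1} - \frac{554}{45} \gamma_{2}
Answer: -\frac{7921}{2715} \gamma_{1} + \frac{874}{905} \gamma_{2}


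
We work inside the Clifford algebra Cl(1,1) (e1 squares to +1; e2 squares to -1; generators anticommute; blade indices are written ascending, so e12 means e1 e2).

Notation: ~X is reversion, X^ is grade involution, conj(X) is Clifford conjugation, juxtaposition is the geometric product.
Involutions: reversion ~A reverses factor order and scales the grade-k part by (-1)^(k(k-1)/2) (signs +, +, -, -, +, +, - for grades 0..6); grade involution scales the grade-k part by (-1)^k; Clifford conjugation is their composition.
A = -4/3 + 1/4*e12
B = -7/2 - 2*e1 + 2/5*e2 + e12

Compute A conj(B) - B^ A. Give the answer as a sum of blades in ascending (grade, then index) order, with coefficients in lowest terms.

first term: 53/12 - 77/30*e1 + 1/30*e2 + 11/24*e12
second term: 59/12 - 83/30*e1 + 31/30*e2 - 53/24*e12
Answer: -1/2 + 1/5*e1 - e2 + 8/3*e12


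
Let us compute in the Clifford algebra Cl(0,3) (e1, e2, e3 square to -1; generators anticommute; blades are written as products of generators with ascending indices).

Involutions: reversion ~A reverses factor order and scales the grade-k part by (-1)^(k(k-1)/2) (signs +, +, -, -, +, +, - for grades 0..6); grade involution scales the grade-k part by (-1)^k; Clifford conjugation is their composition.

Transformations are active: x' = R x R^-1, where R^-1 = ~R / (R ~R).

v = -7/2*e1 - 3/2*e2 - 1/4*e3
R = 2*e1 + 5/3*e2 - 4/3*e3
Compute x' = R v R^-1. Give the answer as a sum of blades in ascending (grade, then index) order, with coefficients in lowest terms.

~R = 2*e1 + 5/3*e2 - 4/3*e3, and R ~R = -77/9, so R^-1 = ~R / (-77/9).
R v = 55/6 + 17/6*e1 e2 - 31/6*e1 e3 - 29/12*e2 e3
Answer: -11/14*e1 - 29/14*e2 + 87/28*e3


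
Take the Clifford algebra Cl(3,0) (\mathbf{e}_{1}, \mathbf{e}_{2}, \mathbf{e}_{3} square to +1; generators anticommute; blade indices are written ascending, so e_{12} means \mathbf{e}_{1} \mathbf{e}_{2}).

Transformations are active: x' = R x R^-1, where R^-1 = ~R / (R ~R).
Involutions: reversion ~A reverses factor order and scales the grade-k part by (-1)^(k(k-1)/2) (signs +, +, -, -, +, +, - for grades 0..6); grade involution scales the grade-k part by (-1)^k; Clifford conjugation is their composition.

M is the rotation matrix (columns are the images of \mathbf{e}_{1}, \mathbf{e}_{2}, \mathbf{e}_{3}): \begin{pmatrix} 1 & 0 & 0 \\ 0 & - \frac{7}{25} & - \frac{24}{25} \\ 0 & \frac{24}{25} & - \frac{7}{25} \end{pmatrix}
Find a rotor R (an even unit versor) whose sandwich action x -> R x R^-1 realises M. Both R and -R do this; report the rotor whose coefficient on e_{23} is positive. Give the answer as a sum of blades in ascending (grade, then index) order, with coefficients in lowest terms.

Method: write R = a + b12*e_{12} + b13*e_{13} + b23*e_{23} with a^2 + b12^2 + b13^2 + b23^2 = 1 (so R^-1 = ~R). Expanding the columns R e_j ~R gives tr M = 4a^2 - 1 and, from the antisymmetric part, M21 - M12 = -4a*b12, M13 - M31 = 4a*b13, M32 - M23 = -4a*b23.
Here tr M = \frac{11}{25}, so a^2 = (1 + tr M)/4 = \frac{9}{25} and a = ±\frac{3}{5}. Taking a = \frac{3}{5}: M21 - M12 = 0, M13 - M31 = 0, M32 - M23 = \frac{48}{25}, giving b12 = 0, b13 = 0, b23 = -\frac{4}{5}, i.e. R = \frac{3}{5} - \frac{4}{5} e_{23}.
Its e_{23} coefficient is negative, so report the other preimage -R.
Answer: -\frac{3}{5} + \frac{4}{5} e_{23}. Note: both R and -R realise this M (trace \frac{11}{25}); the covering map identifies them, and the e_{23}-coefficient sign is the tie-breaker.


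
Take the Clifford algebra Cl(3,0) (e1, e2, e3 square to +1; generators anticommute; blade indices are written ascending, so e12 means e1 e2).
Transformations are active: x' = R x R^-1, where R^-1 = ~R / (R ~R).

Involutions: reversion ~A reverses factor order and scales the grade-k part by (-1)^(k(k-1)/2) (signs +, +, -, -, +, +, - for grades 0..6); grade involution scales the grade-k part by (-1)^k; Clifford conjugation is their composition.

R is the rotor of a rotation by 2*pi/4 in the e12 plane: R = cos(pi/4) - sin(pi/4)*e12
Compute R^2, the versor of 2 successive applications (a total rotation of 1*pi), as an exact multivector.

Rotor phase runs at HALF the rotation angle; powers of one rotor simply add phase, so after 2 steps in e12 the phase is 2*pi/4 = pi/2 and R^2 = cos(pi/2) - sin(pi/2)*e12.
cos(pi/2) = 0 and sin(pi/2) = 1, so R^2 = -e12. The net rotation is 1*pi; the rotor keeps the half-angle phase exactly.
Answer: -e12


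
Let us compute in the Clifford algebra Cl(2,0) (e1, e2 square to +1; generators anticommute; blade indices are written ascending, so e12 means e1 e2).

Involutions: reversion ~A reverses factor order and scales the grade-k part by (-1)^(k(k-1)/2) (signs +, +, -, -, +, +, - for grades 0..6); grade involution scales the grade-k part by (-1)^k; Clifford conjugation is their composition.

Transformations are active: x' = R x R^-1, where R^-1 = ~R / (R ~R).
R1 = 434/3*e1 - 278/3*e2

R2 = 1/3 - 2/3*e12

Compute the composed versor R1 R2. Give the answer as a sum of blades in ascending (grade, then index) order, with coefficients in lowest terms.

Distribute over the terms of R1 (each basis-blade product reordered to ascending indices, repeated generators contracted through their squares):
(434/3*e1) R2 = 434/9*e1 - 868/9*e2
(-278/3*e2) R2 = -556/9*e1 - 278/9*e2
Summing the partial products and collecting blades:
Answer: -122/9*e1 - 382/3*e2


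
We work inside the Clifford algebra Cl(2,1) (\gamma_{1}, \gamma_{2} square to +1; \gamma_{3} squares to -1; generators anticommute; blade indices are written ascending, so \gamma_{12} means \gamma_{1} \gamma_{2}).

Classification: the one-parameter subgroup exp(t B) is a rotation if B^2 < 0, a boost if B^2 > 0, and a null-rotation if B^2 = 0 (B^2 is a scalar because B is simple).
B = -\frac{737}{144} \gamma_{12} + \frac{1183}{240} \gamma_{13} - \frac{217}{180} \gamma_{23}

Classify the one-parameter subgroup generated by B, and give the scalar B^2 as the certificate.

B^2 term by term: the squares give (-\frac{737}{144})^2*(\gamma_{12})^2 + (\frac{1183}{240})^2*(\gamma_{13})^2 + (-\frac{217}{180})^2*(\gamma_{23})^2 = \frac{543169}{20736}*(-1) + \frac{1399489}{57600}*(+1) + \frac{47089}{32400}*(+1) = -\frac{4}{9} (each basis 2-blade squares to minus the product of its generators' squares); cross terms between blades sharing an index anticommute and cancel. So B^2 = -\frac{4}{9}.
Answer: rotation, certificate B^2 = -\frac{4}{9}. Key observation: B^2 = -\frac{4}{9} is a conjugation invariant, so its sign decides the class regardless of the surface form of B.


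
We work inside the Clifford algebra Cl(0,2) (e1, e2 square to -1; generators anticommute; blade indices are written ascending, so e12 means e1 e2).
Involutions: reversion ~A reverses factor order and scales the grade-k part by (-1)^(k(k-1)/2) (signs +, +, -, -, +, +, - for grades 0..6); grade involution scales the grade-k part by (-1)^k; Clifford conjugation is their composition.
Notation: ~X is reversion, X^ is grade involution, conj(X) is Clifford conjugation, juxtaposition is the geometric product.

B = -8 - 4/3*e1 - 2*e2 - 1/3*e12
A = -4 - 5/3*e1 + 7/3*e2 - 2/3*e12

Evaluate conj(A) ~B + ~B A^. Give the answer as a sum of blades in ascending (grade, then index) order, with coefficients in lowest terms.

first term: 88/3 - 67/9*e1 + 227/9*e2 - 118/9*e12
second term: 268/9 - 53/9*e1 + 79/3*e2 + 94/9*e12
Answer: 532/9 - 40/3*e1 + 464/9*e2 - 8/3*e12


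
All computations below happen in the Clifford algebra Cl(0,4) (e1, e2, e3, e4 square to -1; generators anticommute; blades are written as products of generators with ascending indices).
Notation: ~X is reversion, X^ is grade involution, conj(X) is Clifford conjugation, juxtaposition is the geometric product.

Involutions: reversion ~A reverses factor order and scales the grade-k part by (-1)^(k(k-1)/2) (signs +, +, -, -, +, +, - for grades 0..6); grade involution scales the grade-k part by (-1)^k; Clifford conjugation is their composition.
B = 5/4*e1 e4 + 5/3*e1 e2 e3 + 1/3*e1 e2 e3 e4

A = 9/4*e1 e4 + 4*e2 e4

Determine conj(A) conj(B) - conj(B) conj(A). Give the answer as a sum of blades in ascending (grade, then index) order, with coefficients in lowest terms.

first term: -45/16 - 5*e1 e2 - 4/3*e1 e3 + 3/4*e2 e3 + 20/3*e1 e3 e4 - 15/4*e2 e3 e4
second term: -45/16 + 5*e1 e2 - 4/3*e1 e3 + 3/4*e2 e3 - 20/3*e1 e3 e4 + 15/4*e2 e3 e4
Answer: -10*e1 e2 + 40/3*e1 e3 e4 - 15/2*e2 e3 e4


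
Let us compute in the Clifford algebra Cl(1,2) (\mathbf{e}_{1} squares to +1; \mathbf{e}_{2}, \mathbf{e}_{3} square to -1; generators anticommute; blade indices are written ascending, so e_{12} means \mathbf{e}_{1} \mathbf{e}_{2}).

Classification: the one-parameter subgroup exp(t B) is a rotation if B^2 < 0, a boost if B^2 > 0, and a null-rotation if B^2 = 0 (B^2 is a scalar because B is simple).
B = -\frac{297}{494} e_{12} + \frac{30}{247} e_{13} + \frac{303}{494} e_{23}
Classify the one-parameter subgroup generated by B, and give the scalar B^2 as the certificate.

B^2 term by term: the squares give (-\frac{297}{494})^2*(e_{12})^2 + (\frac{30}{247})^2*(e_{13})^2 + (\frac{303}{494})^2*(e_{23})^2 = \frac{88209}{244036}*(+1) + \frac{900}{61009}*(+1) + \frac{91809}{244036}*(-1) = 0 (each basis 2-blade squares to minus the product of its generators' squares); cross terms between blades sharing an index anticommute and cancel. So B^2 = 0.
Answer: null-rotation, certificate B^2 = 0. The class reads off the invariant scalar 0 directly.


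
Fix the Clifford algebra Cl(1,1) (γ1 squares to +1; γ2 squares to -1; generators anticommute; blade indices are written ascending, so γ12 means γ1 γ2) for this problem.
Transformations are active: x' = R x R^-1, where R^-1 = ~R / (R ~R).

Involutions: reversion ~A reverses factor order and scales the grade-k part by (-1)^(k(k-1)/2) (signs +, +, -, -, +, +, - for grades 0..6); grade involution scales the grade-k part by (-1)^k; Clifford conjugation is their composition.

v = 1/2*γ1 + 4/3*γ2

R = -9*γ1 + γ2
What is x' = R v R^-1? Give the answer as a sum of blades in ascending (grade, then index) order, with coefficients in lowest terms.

~R = -9*γ1 + γ2, and R ~R = 80, so R^-1 = ~R / (80).
R v = -35/6 - 25/2*γ12
Answer: 13/16*γ1 - 71/48*γ2


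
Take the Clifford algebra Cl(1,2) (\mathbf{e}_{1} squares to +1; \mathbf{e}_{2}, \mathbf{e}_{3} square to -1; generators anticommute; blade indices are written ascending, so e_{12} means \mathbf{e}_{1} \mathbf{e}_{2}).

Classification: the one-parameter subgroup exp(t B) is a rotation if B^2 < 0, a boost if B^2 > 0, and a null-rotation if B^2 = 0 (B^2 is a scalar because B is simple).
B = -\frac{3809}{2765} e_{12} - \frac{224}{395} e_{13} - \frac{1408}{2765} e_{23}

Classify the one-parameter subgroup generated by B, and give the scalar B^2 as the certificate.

B^2 term by term: the squares give (-\frac{3809}{2765})^2*(e_{12})^2 + (-\frac{224}{395})^2*(e_{13})^2 + (-\frac{1408}{2765})^2*(e_{23})^2 = \frac{14508481}{7645225}*(+1) + \frac{50176}{156025}*(+1) + \frac{1982464}{7645225}*(-1) = \frac{49}{25} (each basis 2-blade squares to minus the product of its generators' squares); cross terms between blades sharing an index anticommute and cancel. So B^2 = \frac{49}{25}.
Answer: boost, certificate B^2 = \frac{49}{25}. The class reads off the invariant scalar \frac{49}{25} directly.


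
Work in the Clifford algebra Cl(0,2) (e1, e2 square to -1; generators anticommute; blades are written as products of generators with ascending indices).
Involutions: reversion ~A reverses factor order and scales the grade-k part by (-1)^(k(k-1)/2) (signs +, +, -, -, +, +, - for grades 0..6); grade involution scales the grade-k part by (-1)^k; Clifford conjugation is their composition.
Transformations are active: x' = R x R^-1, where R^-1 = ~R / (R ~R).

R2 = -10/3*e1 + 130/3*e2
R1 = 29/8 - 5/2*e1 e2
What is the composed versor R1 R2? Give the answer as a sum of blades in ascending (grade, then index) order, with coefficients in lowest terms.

Distribute over the terms of R1 (each basis-blade product reordered to ascending indices, repeated generators contracted through their squares):
(29/8) R2 = -145/12*e1 + 1885/12*e2
(-5/2*e1 e2) R2 = 325/3*e1 + 25/3*e2
Summing the partial products and collecting blades:
Answer: 385/4*e1 + 1985/12*e2


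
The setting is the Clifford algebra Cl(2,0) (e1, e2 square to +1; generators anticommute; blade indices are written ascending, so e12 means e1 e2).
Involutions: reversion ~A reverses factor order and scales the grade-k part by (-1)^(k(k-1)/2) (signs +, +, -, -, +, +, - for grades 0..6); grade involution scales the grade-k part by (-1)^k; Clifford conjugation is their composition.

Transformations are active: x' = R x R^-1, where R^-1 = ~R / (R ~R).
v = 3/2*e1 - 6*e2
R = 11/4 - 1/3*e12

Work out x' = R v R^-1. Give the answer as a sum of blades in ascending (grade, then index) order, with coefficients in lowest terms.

~R = 11/4 + 1/3*e12, and R ~R = 1105/144, so R^-1 = ~R / (1105/144).
R v = 49/8*e1 - 16*e2
Answer: 6387/2210*e1 - 6042/1105*e2


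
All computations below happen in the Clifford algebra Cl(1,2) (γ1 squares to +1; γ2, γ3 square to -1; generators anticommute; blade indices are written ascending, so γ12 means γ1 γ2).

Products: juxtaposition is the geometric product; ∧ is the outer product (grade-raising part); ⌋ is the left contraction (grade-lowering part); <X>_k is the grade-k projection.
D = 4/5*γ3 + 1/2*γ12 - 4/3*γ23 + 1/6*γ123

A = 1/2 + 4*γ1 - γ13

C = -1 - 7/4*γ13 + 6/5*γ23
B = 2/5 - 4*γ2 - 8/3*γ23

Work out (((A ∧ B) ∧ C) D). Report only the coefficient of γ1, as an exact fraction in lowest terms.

step 1: 1/5 + 8/5*γ1 - 2*γ2 - 16*γ12 - 2/5*γ13 - 4/3*γ23 - 44/3*γ123
step 2: -1/5 - 8/5*γ1 + 2*γ2 + 16*γ12 + 1/20*γ13 + 118/75*γ23 + 1963/150*γ123
step 3: 95/12 + 1361/75*γ1 - 2067/1000*γ2 + 703/60*γ3 - 2659/250*γ12 + 1588/75*γ13 + 13/8*γ23 + 149/10*γ123
Answer: 1361/75


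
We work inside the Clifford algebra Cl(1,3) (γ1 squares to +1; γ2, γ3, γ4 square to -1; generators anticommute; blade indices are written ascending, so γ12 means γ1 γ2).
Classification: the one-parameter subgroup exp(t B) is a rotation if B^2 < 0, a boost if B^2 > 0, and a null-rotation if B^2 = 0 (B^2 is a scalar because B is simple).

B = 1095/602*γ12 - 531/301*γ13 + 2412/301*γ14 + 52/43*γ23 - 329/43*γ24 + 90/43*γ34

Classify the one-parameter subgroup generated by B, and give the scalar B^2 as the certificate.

B^2 term by term: the squares give (1095/602)^2*(γ12)^2 + (-531/301)^2*(γ13)^2 + (2412/301)^2*(γ14)^2 + (52/43)^2*(γ23)^2 + (-329/43)^2*(γ24)^2 + (90/43)^2*(γ34)^2 = 1199025/362404*(+1) + 281961/90601*(+1) + 5817744/90601*(+1) + 2704/1849*(-1) + 108241/1849*(-1) + 8100/1849*(-1) = 25/4 (each basis 2-blade squares to minus the product of its generators' squares); cross terms between blades sharing an index anticommute and cancel; the commuting (index-disjoint) pairs give grade-4 terms 2*c*c'*(blade product), which cancel blade by blade — γ1234: 98550/12943 - 49914/1849 + 250848/12943 = 0 — confirming B is simple. So B^2 = 25/4.
Answer: boost, certificate B^2 = 25/4. Certificate logic: 25/4 is a conjugation-invariant scalar, so its sign fixes rotation versus boost versus null-rotation outright.


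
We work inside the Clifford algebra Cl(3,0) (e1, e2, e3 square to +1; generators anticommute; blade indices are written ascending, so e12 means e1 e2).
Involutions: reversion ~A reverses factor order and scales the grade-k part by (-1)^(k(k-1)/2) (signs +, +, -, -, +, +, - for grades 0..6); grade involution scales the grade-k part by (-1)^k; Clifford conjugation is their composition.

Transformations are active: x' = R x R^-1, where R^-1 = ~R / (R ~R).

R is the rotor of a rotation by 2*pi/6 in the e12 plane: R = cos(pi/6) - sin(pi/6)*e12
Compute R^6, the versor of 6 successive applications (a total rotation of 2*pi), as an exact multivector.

The rotor phase is half the rotation angle and phases add under composition, so 6 steps in the e12 plane accumulate phase 6*(pi/6) = pi: R^6 = cos(pi) - sin(pi)*e12.
cos(pi) = -1 and sin(pi) = 0, so R^6 = -1. The total rotation 2*pi is 1 full turn, so every vector returns to itself, yet the rotor is -1, on the OTHER sheet of the double cover (an odd number of 2*pi turns).
Answer: -1


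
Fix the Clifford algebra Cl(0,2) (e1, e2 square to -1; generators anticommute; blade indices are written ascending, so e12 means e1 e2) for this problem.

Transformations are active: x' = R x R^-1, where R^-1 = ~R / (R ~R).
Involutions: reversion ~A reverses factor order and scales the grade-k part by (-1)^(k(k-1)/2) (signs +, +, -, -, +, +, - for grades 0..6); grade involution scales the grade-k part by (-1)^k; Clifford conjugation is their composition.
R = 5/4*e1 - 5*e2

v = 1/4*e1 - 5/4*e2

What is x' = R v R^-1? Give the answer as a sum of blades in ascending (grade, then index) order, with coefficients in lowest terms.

~R = 5/4*e1 - 5*e2, and R ~R = -425/16, so R^-1 = ~R / (-425/16).
R v = -105/16 - 5/16*e12
Answer: 25/68*e1 - 83/68*e2


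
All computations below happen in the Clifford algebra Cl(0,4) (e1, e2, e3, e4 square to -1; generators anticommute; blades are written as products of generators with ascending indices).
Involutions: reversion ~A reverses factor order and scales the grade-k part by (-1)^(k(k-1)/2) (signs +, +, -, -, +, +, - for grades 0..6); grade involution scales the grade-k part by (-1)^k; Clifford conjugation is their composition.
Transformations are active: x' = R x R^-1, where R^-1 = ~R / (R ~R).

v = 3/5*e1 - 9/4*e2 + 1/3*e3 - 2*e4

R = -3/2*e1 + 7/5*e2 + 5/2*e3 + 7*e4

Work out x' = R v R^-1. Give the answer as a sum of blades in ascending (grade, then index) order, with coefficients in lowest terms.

~R = -3/2*e1 + 7/5*e2 + 5/2*e3 + 7*e4, and R ~R = -2973/50, so R^-1 = ~R / (-2973/50).
R v = 1033/60 + 507/200*e1 e2 - 2*e1 e3 - 6/5*e1 e4 + 731/120*e2 e3 + 259/20*e2 e4 - 22/3*e3 e4
Answer: 7987/29730*e1 + 51347/35676*e2 - 31771/17838*e3 - 18317/8919*e4


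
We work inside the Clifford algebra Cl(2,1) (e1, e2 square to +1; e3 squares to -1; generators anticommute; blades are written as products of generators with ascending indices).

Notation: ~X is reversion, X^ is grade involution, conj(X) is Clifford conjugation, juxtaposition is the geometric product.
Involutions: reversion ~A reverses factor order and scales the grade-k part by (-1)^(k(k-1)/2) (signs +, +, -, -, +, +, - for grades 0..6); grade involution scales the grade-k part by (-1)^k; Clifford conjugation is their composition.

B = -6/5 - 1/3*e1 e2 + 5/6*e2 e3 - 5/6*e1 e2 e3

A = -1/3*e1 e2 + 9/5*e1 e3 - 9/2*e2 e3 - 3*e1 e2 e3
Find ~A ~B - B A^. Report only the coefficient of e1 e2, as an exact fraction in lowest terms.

first term: -49/36 + 5/4*e1 + 3/2*e2 - 23/18*e3 + 11/10*e1 e2 + 86/225*e1 e3 - 6*e2 e3 - 18/5*e1 e2 e3
second term: -229/36 + 25/4*e1 + 3/2*e2 + 13/18*e3 - 11/10*e1 e2 - 86/225*e1 e3 + 6*e2 e3 - 18/5*e1 e2 e3
Answer: 11/5


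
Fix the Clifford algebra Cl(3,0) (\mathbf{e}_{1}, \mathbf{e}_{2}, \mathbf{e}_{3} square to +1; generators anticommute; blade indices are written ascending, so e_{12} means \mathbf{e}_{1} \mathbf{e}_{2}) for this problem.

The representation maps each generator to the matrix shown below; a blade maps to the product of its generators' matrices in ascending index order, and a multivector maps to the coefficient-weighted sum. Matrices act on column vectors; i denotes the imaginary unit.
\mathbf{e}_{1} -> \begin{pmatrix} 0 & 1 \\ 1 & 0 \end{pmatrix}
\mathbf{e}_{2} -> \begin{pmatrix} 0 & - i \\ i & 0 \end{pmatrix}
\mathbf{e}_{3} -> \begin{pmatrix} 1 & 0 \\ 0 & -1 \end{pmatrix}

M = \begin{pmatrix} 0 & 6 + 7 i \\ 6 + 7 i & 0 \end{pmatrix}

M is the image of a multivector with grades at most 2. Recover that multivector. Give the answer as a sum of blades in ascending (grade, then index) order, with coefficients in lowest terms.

Method: 1, rho(e_{1}), rho(e_{2}), rho(e_{3}) form a trace-orthogonal basis of the 2x2 complex matrices (tr(X Y) = 2 if X = Y, else 0), so M = m0*1 + m1*rho(e_{1}) + m2*rho(e_{2}) + m3*rho(e_{3}) with m0 = tr(M)/2 = 0, m1 = tr(M rho(e_{1}))/2 = 6 + 7 i, m2 = tr(M rho(e_{2}))/2 = 0, m3 = tr(M rho(e_{3}))/2 = 0.
Multiplying table entries, the bivector images are rho(e_{12}) = i*rho(e_{3}), rho(e_{13}) = -i*rho(e_{2}), rho(e_{23}) = i*rho(e_{1}); with real blade coefficients the real parts of m0..m3 are the coefficients of 1, e_{1}, e_{2}, e_{3} and the imaginary parts give the bivectors (e_{23}: Im m1, e_{13}: -Im m2, e_{12}: Im m3).
Answer: 6 e_{1} + 7 e_{23}


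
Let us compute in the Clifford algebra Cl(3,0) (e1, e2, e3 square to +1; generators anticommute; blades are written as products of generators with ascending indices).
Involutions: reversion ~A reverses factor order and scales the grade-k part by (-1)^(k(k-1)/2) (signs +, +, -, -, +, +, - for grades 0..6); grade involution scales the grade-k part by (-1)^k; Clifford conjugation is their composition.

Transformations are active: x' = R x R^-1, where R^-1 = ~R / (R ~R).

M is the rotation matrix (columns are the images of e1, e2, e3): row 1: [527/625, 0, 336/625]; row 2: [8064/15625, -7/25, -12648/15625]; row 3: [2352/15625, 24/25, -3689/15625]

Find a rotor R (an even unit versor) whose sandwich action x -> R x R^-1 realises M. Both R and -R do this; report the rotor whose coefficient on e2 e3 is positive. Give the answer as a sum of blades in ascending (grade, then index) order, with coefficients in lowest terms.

Method: write R = a + b12*e1 e2 + b13*e1 e3 + b23*e2 e3 with a^2 + b12^2 + b13^2 + b23^2 = 1 (so R^-1 = ~R). Expanding the columns R e_j ~R gives tr M = 4a^2 - 1 and, from the antisymmetric part, M21 - M12 = -4a*b12, M13 - M31 = 4a*b13, M32 - M23 = -4a*b23.
Here tr M = 5111/15625, so a^2 = (1 + tr M)/4 = 5184/15625 and a = ±72/125. Taking a = 72/125: M21 - M12 = 8064/15625, M13 - M31 = 6048/15625, M32 - M23 = 27648/15625, giving b12 = -28/125, b13 = 21/125, b23 = -96/125, i.e. R = 72/125 - 28/125*e1 e2 + 21/125*e1 e3 - 96/125*e2 e3.
Its e2 e3 coefficient is negative, so report the other preimage -R.
Answer: -72/125 + 28/125*e1 e2 - 21/125*e1 e3 + 96/125*e2 e3. Recall the cover is two-to-one: with M of trace 5111/15625, both preimages act alike, and the stated e2 e3 sign chooses the sheet.


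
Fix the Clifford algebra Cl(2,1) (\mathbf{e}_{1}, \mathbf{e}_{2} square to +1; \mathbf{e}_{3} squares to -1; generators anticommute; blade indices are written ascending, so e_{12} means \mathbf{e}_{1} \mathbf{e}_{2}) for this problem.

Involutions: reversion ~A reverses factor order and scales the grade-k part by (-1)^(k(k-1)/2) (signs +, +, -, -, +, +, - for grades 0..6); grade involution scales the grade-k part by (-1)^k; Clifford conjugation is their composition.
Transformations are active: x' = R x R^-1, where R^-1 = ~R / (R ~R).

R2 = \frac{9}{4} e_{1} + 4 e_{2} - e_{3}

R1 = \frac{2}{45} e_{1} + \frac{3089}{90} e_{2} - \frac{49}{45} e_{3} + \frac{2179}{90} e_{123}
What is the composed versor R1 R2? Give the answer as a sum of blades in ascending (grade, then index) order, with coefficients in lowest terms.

Distribute over the terms of R2 (each basis-blade product reordered to ascending indices, repeated generators contracted through their squares):
R1 (\frac{9}{4} e_{1}) = \frac{1}{10} - \frac{3089}{40} e_{12} + \frac{49}{20} e_{13} + \frac{2179}{40} e_{23}
R1 (4 e_{2}) = \frac{6178}{45} + \frac{8}{45} e_{12} - \frac{4358}{45} e_{13} + \frac{196}{45} e_{23}
R1 (-e_{3}) = -\frac{49}{45} + \frac{2179}{90} e_{12} - \frac{2}{45} e_{13} - \frac{3089}{90} e_{23}
Summing the partial products and collecting blades:
Answer: \frac{1363}{10} - \frac{19021}{360} e_{12} - \frac{16999}{180} e_{13} + \frac{2941}{120} e_{23}


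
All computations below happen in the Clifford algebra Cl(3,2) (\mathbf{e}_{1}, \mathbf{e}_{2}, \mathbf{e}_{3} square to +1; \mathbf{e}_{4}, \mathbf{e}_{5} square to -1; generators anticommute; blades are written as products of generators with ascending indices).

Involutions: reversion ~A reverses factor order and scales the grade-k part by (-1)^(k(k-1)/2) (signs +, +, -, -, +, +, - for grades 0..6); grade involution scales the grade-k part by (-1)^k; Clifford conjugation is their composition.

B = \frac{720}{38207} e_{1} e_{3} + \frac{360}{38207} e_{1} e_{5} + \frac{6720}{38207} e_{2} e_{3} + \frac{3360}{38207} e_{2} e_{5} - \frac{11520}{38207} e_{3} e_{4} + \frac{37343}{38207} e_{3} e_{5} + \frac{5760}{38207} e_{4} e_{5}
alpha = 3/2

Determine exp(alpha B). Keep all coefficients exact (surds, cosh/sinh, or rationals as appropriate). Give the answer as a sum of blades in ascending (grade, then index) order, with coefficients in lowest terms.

B^2 term by term: the squares give (\frac{720}{38207})^2*(e_{1} e_{3})^2 + (\frac{360}{38207})^2*(e_{1} e_{5})^2 + (\frac{6720}{38207})^2*(e_{2} e_{3})^2 + (\frac{3360}{38207})^2*(e_{2} e_{5})^2 + (-\frac{11520}{38207})^2*(e_{3} e_{4})^2 + (\frac{37343}{38207})^2*(e_{3} e_{5})^2 + (\frac{5760}{38207})^2*(e_{4} e_{5})^2 = \frac{518400}{1459774849}*(-1) + \frac{129600}{1459774849}*(+1) + \frac{45158400}{1459774849}*(-1) + \frac{11289600}{1459774849}*(+1) + \frac{132710400}{1459774849}*(+1) + \frac{1394499649}{1459774849}*(+1) + \frac{33177600}{1459774849}*(-1) = 1 (each basis 2-blade squares to minus the product of its generators' squares); cross terms between blades sharing an index anticommute and cancel; the commuting (index-disjoint) pairs give grade-4 terms 2*c*c'*(blade product), which cancel blade by blade — e_{1} e_{2} e_{3} e_{5}: -\frac{4838400}{1459774849} + \frac{4838400}{1459774849} = 0; e_{1} e_{3} e_{4} e_{5}: \frac{8294400}{1459774849} - \frac{8294400}{1459774849} = 0; e_{2} e_{3} e_{4} e_{5}: \frac{77414400}{1459774849} - \frac{77414400}{1459774849} = 0 — confirming B is simple. So B^2 = 1.
B^2 = 1 — hyperbolic case — the even/odd split gives cosh and sinh: l = 1, alpha*l = \frac{3}{2}, so exp(alpha B) = cosh(\frac{3}{2}) + (sinh(\frac{3}{2})/1)*B = \cosh{\left(\frac{3}{2} \right)} + (\sinh{\left(\frac{3}{2} \right)})*B.
Answer: \cosh{\left(\frac{3}{2} \right)} + \frac{720 \sinh{\left(\frac{3}{2} \right)}}{38207} e_{1} e_{3} + \frac{360 \sinh{\left(\frac{3}{2} \right)}}{38207} e_{1} e_{5} + \frac{6720 \sinh{\left(\frac{3}{2} \right)}}{38207} e_{2} e_{3} + \frac{3360 \sinh{\left(\frac{3}{2} \right)}}{38207} e_{2} e_{5} - \frac{11520 \sinh{\left(\frac{3}{2} \right)}}{38207} e_{3} e_{4} + \frac{37343 \sinh{\left(\frac{3}{2} \right)}}{38207} e_{3} e_{5} + \frac{5760 \sinh{\left(\frac{3}{2} \right)}}{38207} e_{4} e_{5}


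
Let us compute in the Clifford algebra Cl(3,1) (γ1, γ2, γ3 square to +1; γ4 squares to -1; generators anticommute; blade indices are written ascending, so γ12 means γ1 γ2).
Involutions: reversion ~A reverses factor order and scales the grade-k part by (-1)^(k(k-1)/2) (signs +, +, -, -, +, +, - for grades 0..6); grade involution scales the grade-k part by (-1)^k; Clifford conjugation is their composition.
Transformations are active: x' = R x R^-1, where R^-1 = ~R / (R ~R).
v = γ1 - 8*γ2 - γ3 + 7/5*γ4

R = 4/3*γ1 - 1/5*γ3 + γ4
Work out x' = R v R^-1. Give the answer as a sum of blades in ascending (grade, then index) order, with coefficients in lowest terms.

~R = 4/3*γ1 - 1/5*γ3 + γ4, and R ~R = 184/225, so R^-1 = ~R / (184/225).
R v = 2/15 - 32/3*γ12 - 17/15*γ13 + 13/15*γ14 - 8/5*γ23 + 8*γ24 + 18/25*γ34
Answer: -13/23*γ1 + 8*γ2 + 43/46*γ3 - 247/230*γ4


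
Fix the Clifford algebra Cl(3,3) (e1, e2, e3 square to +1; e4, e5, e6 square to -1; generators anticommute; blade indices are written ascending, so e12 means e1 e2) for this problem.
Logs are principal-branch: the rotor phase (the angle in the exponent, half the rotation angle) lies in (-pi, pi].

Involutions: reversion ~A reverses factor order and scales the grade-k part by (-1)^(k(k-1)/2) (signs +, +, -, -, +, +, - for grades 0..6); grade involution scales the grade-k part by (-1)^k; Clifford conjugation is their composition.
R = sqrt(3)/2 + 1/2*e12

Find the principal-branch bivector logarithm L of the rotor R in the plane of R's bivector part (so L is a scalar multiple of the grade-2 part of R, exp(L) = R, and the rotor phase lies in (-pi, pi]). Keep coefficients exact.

The scalar part of R is sqrt(3)/2, and that scalar determines the rotor phase on the principal branch; recovering the unit plane as bivector-part over sine of the phase gives L = phase * plane.
Concretely: cos(phase) = sqrt(3)/2 gives phase = ±pi/6, and since phase/sin(phase) is even the sign is immaterial: L = (phase/sin(phase)) * <R>_2 = (pi/3) * <R>_2.
Answer: pi/6*e12


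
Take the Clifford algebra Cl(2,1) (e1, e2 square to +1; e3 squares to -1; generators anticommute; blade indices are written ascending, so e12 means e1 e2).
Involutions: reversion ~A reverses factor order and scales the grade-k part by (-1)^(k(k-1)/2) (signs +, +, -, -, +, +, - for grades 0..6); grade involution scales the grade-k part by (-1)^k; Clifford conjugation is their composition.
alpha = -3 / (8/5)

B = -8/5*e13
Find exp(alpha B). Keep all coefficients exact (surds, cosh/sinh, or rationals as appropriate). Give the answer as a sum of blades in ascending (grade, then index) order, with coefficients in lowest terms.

B^2 = (-8/5)^2*(e13)^2 = 64/25*(+1) = 64/25 (a basis 2-blade squares to minus the product of its generators' squares).
B^2 = 64/25 — the series telescopes hyperbolically here: l = 8/5, alpha*l = -3, so exp(alpha B) = cosh(-3) + (sinh(-3)/(8/5))*B = cosh(3) + (-5*sinh(3)/8)*B.
Answer: cosh(3) + sinh(3)*e13


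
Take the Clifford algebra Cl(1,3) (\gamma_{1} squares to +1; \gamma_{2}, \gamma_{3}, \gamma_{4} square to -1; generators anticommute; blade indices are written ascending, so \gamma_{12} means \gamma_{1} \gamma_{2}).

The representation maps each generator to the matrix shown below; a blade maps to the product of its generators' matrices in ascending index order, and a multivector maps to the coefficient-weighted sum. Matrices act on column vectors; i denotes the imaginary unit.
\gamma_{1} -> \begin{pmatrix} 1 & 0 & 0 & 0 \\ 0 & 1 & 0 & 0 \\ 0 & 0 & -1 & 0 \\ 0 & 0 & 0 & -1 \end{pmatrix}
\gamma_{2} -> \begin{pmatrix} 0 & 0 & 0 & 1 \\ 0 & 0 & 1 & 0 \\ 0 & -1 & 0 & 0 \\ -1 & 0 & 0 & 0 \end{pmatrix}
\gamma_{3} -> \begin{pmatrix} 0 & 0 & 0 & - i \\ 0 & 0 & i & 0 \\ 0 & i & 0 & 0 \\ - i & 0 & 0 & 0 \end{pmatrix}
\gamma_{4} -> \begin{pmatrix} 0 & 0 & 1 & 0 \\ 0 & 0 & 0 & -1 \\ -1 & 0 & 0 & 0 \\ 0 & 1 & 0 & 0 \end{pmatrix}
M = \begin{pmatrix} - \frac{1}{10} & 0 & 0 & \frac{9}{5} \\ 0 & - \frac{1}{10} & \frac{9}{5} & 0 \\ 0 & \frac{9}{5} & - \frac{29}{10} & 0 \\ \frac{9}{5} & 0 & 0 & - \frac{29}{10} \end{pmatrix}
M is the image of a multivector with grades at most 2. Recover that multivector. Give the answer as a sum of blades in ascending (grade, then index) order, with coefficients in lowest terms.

Method: the blade images are trace-orthogonal — tr(rho(e_A) rho(e_B)^-1) = 4 if A = B and 0 otherwise — and rho(e_A)^-1 = (e_A)^2 * rho(e_A) with (e_A)^2 = +1 or -1, so the coefficient of e_A in the preimage is (e_A)^2 * tr(M rho(e_A))/4.
Nonzero projections over blades of grade <= 2: 1: (1)^2 = +1, tr(M 1) = -6, coefficient -\frac{3}{2}; \gamma_{1}: (\gamma_{1})^2 = +1, tr(M rho(\gamma_{1})) = \frac{28}{5}, coefficient \frac{7}{5}; \gamma_{12}: (\gamma_{12})^2 = +1, tr(M rho(\gamma_{12})) = \frac{36}{5}, coefficient \frac{9}{5}. Every other blade of grade <= 2 projects to 0.
Answer: -\frac{3}{2} + \frac{7}{5} \gamma_{1} + \frac{9}{5} \gamma_{12}


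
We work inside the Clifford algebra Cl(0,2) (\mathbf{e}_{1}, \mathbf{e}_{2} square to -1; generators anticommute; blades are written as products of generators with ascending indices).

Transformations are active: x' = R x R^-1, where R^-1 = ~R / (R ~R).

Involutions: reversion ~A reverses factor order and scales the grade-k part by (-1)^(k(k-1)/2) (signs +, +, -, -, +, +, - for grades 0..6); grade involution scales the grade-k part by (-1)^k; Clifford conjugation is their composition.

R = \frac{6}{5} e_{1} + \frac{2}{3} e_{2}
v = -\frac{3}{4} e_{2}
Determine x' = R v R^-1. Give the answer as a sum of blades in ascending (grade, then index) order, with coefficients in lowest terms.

~R = \frac{6}{5} e_{1} + \frac{2}{3} e_{2}, and R ~R = -\frac{424}{225}, so R^-1 = ~R / (-\frac{424}{225}).
R v = \frac{1}{2} - \frac{9}{10} e_{1} e_{2}
Answer: -\frac{135}{212} e_{1} + \frac{21}{53} e_{2}


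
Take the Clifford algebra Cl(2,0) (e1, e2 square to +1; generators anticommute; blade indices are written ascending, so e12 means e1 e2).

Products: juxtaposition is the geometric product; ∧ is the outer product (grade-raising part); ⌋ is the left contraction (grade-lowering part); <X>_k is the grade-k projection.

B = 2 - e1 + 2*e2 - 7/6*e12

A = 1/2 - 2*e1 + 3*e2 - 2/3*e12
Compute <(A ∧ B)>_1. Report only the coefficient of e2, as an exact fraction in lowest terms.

step 1: 1 - 9/2*e1 + 7*e2 - 35/12*e12
step 2: -9/2*e1 + 7*e2
Answer: 7


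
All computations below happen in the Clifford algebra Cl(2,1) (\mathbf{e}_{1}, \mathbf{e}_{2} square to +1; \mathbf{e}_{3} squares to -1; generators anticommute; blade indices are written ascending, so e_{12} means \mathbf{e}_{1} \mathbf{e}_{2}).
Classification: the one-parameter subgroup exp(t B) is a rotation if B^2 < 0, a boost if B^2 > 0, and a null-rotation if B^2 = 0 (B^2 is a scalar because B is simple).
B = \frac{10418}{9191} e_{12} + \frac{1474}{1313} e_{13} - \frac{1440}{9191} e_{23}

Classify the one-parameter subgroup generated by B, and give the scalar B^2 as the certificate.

B^2 term by term: the squares give (\frac{10418}{9191})^2*(e_{12})^2 + (\frac{1474}{1313})^2*(e_{13})^2 + (-\frac{1440}{9191})^2*(e_{23})^2 = \frac{108534724}{84474481}*(-1) + \frac{2172676}{1723969}*(+1) + \frac{2073600}{84474481}*(+1) = 0 (each basis 2-blade squares to minus the product of its generators' squares); cross terms between blades sharing an index anticommute and cancel. So B^2 = 0.
Answer: null-rotation, certificate B^2 = 0. Check the certificate: B^2 = 0, and that sign is decisive whatever form B takes.


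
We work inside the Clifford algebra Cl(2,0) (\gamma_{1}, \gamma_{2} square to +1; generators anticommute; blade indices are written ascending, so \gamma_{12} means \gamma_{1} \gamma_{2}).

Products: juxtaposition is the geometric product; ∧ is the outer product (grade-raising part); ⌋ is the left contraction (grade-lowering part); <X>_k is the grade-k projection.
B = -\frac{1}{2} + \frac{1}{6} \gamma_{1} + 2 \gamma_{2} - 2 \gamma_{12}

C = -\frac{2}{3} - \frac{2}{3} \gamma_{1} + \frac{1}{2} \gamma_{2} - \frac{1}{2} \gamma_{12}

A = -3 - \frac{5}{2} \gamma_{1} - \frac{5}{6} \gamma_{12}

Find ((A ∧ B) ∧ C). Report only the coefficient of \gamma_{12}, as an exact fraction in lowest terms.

step 1: \frac{3}{2} + \frac{3}{4} \gamma_{1} - 6 \gamma_{2} + \frac{17}{12} \gamma_{12}
step 2: -1 - \frac{3}{2} \gamma_{1} + \frac{19}{4} \gamma_{2} - \frac{383}{72} \gamma_{12}
Answer: -\frac{383}{72}


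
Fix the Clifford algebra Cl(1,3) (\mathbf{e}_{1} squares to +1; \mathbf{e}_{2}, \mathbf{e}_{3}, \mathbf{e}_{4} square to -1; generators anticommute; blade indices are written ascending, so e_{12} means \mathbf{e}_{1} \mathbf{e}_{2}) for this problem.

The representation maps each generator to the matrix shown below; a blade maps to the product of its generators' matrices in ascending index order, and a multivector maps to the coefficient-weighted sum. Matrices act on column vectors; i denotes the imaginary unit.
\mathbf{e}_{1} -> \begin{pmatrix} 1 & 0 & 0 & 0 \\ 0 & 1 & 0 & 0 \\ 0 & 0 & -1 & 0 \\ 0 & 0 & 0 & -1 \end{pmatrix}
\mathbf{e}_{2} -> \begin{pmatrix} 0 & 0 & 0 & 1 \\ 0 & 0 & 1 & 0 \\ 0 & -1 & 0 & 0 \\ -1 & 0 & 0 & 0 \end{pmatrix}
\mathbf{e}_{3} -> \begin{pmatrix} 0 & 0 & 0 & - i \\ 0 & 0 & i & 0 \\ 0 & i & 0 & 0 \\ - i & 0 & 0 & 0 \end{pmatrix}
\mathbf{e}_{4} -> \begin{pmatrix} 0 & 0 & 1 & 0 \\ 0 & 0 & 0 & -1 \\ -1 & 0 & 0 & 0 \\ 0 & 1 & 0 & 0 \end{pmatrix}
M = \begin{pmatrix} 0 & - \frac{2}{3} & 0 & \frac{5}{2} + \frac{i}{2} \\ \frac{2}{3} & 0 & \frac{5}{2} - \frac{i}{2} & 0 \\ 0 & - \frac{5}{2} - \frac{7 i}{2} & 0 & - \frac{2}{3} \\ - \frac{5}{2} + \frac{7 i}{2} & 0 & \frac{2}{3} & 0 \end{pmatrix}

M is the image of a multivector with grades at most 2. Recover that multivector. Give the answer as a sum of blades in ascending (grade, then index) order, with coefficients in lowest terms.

Method: the blade images are trace-orthogonal — tr(rho(e_A) rho(e_B)^-1) = 4 if A = B and 0 otherwise — and rho(e_A)^-1 = (e_A)^2 * rho(e_A) with (e_A)^2 = +1 or -1, so the coefficient of e_A in the preimage is (e_A)^2 * tr(M rho(e_A))/4.
Nonzero projections over blades of grade <= 2: e_{2}: (e_{2})^2 = -1, tr(M rho(e_{2})) = -10, coefficient \frac{5}{2}; e_{3}: (e_{3})^2 = -1, tr(M rho(e_{3})) = 8, coefficient -2; e_{13}: (e_{13})^2 = +1, tr(M rho(e_{13})) = 6, coefficient \frac{3}{2}; e_{24}: (e_{24})^2 = -1, tr(M rho(e_{24})) = \frac{8}{3}, coefficient -\frac{2}{3}. Every other blade of grade <= 2 projects to 0.
Answer: \frac{5}{2} e_{2} - 2 e_{3} + \frac{3}{2} e_{13} - \frac{2}{3} e_{24}
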